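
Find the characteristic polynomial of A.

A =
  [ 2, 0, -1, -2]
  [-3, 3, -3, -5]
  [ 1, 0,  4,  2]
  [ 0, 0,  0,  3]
x^4 - 12*x^3 + 54*x^2 - 108*x + 81

Expanding det(x·I − A) (e.g. by cofactor expansion or by noting that A is similar to its Jordan form J, which has the same characteristic polynomial as A) gives
  χ_A(x) = x^4 - 12*x^3 + 54*x^2 - 108*x + 81
which factors as (x - 3)^4. The eigenvalues (with algebraic multiplicities) are λ = 3 with multiplicity 4.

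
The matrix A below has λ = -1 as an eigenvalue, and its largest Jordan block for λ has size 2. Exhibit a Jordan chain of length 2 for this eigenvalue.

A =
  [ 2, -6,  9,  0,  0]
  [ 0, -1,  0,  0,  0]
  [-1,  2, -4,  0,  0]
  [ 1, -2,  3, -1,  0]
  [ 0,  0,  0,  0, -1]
A Jordan chain for λ = -1 of length 2:
v_1 = (3, 0, -1, 1, 0)ᵀ
v_2 = (1, 0, 0, 0, 0)ᵀ

Let N = A − (-1)·I. We want v_2 with N^2 v_2 = 0 but N^1 v_2 ≠ 0; then v_{j-1} := N · v_j for j = 2, …, 2.

Pick v_2 = (1, 0, 0, 0, 0)ᵀ.
Then v_1 = N · v_2 = (3, 0, -1, 1, 0)ᵀ.

Sanity check: (A − (-1)·I) v_1 = (0, 0, 0, 0, 0)ᵀ = 0. ✓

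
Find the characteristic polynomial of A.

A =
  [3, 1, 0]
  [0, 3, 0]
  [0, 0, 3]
x^3 - 9*x^2 + 27*x - 27

Expanding det(x·I − A) (e.g. by cofactor expansion or by noting that A is similar to its Jordan form J, which has the same characteristic polynomial as A) gives
  χ_A(x) = x^3 - 9*x^2 + 27*x - 27
which factors as (x - 3)^3. The eigenvalues (with algebraic multiplicities) are λ = 3 with multiplicity 3.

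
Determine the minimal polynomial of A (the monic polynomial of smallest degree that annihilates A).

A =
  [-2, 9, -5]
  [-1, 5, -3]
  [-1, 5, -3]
x^3

The characteristic polynomial is χ_A(x) = x^3, so the eigenvalues are known. The minimal polynomial is
  m_A(x) = Π_λ (x − λ)^{k_λ}
where k_λ is the size of the *largest* Jordan block for λ (equivalently, the smallest k with (A − λI)^k v = 0 for every generalised eigenvector v of λ).

  λ = 0: largest Jordan block has size 3, contributing (x − 0)^3

So m_A(x) = x^3 = x^3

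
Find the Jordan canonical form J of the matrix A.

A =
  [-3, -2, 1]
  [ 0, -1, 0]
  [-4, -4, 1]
J_2(-1) ⊕ J_1(-1)

The characteristic polynomial is
  det(x·I − A) = x^3 + 3*x^2 + 3*x + 1 = (x + 1)^3

Eigenvalues and multiplicities (the geometric multiplicity of λ is n − rank(A − λI), which equals the number of Jordan blocks for λ):
  λ = -1: algebraic multiplicity = 3, geometric multiplicity = 2

Determining the block sizes for each eigenvalue:
  λ = -1: 2 blocks summing to 3 forces exactly one block of size 2 and the rest size 1 → block sizes [2, 1]

Assembling the blocks gives a Jordan form
J =
  [-1,  1,  0]
  [ 0, -1,  0]
  [ 0,  0, -1]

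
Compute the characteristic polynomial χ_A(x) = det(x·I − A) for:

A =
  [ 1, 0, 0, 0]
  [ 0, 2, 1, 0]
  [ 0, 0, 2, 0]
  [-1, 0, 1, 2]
x^4 - 7*x^3 + 18*x^2 - 20*x + 8

Expanding det(x·I − A) (e.g. by cofactor expansion or by noting that A is similar to its Jordan form J, which has the same characteristic polynomial as A) gives
  χ_A(x) = x^4 - 7*x^3 + 18*x^2 - 20*x + 8
which factors as (x - 2)^3*(x - 1). The eigenvalues (with algebraic multiplicities) are λ = 1 with multiplicity 1, λ = 2 with multiplicity 3.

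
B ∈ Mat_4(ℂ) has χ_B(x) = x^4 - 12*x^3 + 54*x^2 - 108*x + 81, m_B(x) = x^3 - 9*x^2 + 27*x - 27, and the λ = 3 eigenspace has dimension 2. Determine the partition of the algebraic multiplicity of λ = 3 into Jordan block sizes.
Block sizes for λ = 3: [3, 1]

Step 1 — from the characteristic polynomial, algebraic multiplicity of λ = 3 is 4. From dim ker(B − (3)·I) = 2, there are exactly 2 Jordan blocks for λ = 3.
Step 2 — from the minimal polynomial, the factor (x − 3)^3 tells us the largest block for λ = 3 has size 3.
Step 3 — with total size 4, 2 blocks, and largest block 3, the block sizes (in nonincreasing order) are [3, 1].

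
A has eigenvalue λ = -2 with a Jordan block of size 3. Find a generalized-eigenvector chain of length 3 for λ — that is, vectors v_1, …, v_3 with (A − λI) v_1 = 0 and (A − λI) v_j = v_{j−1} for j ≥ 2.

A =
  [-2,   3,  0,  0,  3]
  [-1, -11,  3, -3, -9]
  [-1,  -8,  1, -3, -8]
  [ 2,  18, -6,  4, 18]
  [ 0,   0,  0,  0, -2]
A Jordan chain for λ = -2 of length 3:
v_1 = (-3, 0, -1, 0, 0)ᵀ
v_2 = (0, -1, -1, 2, 0)ᵀ
v_3 = (1, 0, 0, 0, 0)ᵀ

Let N = A − (-2)·I. We want v_3 with N^3 v_3 = 0 but N^2 v_3 ≠ 0; then v_{j-1} := N · v_j for j = 3, …, 2.

Pick v_3 = (1, 0, 0, 0, 0)ᵀ.
Then v_2 = N · v_3 = (0, -1, -1, 2, 0)ᵀ.
Then v_1 = N · v_2 = (-3, 0, -1, 0, 0)ᵀ.

Sanity check: (A − (-2)·I) v_1 = (0, 0, 0, 0, 0)ᵀ = 0. ✓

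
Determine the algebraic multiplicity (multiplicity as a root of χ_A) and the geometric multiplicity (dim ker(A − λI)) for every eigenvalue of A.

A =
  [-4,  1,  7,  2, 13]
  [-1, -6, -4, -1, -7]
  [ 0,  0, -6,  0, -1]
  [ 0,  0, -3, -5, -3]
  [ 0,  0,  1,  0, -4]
λ = -5: alg = 5, geom = 2

Step 1 — factor the characteristic polynomial to read off the algebraic multiplicities:
  χ_A(x) = (x + 5)^5

Step 2 — compute geometric multiplicities via the rank-nullity identity g(λ) = n − rank(A − λI):
  rank(A − (-5)·I) = 3, so dim ker(A − (-5)·I) = n − 3 = 2

Summary:
  λ = -5: algebraic multiplicity = 5, geometric multiplicity = 2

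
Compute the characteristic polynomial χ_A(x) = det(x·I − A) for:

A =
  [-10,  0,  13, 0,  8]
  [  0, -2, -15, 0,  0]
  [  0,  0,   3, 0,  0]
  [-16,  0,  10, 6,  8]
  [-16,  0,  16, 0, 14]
x^5 - 11*x^4 + 16*x^3 + 120*x^2 - 144*x - 432

Expanding det(x·I − A) (e.g. by cofactor expansion or by noting that A is similar to its Jordan form J, which has the same characteristic polynomial as A) gives
  χ_A(x) = x^5 - 11*x^4 + 16*x^3 + 120*x^2 - 144*x - 432
which factors as (x - 6)^2*(x - 3)*(x + 2)^2. The eigenvalues (with algebraic multiplicities) are λ = -2 with multiplicity 2, λ = 3 with multiplicity 1, λ = 6 with multiplicity 2.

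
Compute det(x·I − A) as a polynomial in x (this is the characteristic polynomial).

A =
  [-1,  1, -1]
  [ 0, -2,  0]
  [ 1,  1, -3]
x^3 + 6*x^2 + 12*x + 8

Expanding det(x·I − A) (e.g. by cofactor expansion or by noting that A is similar to its Jordan form J, which has the same characteristic polynomial as A) gives
  χ_A(x) = x^3 + 6*x^2 + 12*x + 8
which factors as (x + 2)^3. The eigenvalues (with algebraic multiplicities) are λ = -2 with multiplicity 3.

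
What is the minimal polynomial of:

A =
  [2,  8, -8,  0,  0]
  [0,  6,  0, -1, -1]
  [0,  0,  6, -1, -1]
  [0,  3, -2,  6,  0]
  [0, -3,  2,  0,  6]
x^4 - 20*x^3 + 144*x^2 - 432*x + 432

The characteristic polynomial is χ_A(x) = (x - 6)^4*(x - 2), so the eigenvalues are known. The minimal polynomial is
  m_A(x) = Π_λ (x − λ)^{k_λ}
where k_λ is the size of the *largest* Jordan block for λ (equivalently, the smallest k with (A − λI)^k v = 0 for every generalised eigenvector v of λ).

  λ = 2: largest Jordan block has size 1, contributing (x − 2)
  λ = 6: largest Jordan block has size 3, contributing (x − 6)^3

So m_A(x) = (x - 6)^3*(x - 2) = x^4 - 20*x^3 + 144*x^2 - 432*x + 432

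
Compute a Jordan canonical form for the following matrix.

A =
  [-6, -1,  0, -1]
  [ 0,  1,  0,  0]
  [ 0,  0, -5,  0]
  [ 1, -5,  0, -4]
J_2(-5) ⊕ J_1(-5) ⊕ J_1(1)

The characteristic polynomial is
  det(x·I − A) = x^4 + 14*x^3 + 60*x^2 + 50*x - 125 = (x - 1)*(x + 5)^3

Eigenvalues and multiplicities (the geometric multiplicity of λ is n − rank(A − λI), which equals the number of Jordan blocks for λ):
  λ = -5: algebraic multiplicity = 3, geometric multiplicity = 2
  λ = 1: algebraic multiplicity = 1, geometric multiplicity = 1

Determining the block sizes for each eigenvalue:
  λ = -5: 2 blocks summing to 3 forces exactly one block of size 2 and the rest size 1 → block sizes [2, 1]
  λ = 1: one block (gm = 1), so the single block has size am = 1 → block sizes [1]

Assembling the blocks gives a Jordan form
J =
  [-5,  1,  0, 0]
  [ 0, -5,  0, 0]
  [ 0,  0, -5, 0]
  [ 0,  0,  0, 1]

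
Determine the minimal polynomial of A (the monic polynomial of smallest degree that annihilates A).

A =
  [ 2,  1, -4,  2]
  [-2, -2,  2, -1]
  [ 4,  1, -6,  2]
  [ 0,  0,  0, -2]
x^3 + 6*x^2 + 12*x + 8

The characteristic polynomial is χ_A(x) = (x + 2)^4, so the eigenvalues are known. The minimal polynomial is
  m_A(x) = Π_λ (x − λ)^{k_λ}
where k_λ is the size of the *largest* Jordan block for λ (equivalently, the smallest k with (A − λI)^k v = 0 for every generalised eigenvector v of λ).

  λ = -2: largest Jordan block has size 3, contributing (x + 2)^3

So m_A(x) = (x + 2)^3 = x^3 + 6*x^2 + 12*x + 8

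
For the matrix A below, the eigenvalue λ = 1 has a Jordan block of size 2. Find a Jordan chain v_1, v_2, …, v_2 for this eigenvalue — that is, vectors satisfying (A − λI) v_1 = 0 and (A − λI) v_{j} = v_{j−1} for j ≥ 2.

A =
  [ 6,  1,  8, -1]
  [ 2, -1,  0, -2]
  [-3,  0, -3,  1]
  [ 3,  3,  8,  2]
A Jordan chain for λ = 1 of length 2:
v_1 = (5, 2, -3, 3)ᵀ
v_2 = (1, 0, 0, 0)ᵀ

Let N = A − (1)·I. We want v_2 with N^2 v_2 = 0 but N^1 v_2 ≠ 0; then v_{j-1} := N · v_j for j = 2, …, 2.

Pick v_2 = (1, 0, 0, 0)ᵀ.
Then v_1 = N · v_2 = (5, 2, -3, 3)ᵀ.

Sanity check: (A − (1)·I) v_1 = (0, 0, 0, 0)ᵀ = 0. ✓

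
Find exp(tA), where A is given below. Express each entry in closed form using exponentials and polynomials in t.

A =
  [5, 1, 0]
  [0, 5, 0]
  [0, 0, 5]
e^{tA} =
  [exp(5*t), t*exp(5*t), 0]
  [0, exp(5*t), 0]
  [0, 0, exp(5*t)]

Strategy: write A = P · J · P⁻¹ where J is a Jordan canonical form, so e^{tA} = P · e^{tJ} · P⁻¹, and e^{tJ} can be computed block-by-block.

A has Jordan form
J =
  [5, 1, 0]
  [0, 5, 0]
  [0, 0, 5]
(up to reordering of blocks).

Per-block formulas:
  For a 2×2 Jordan block J_2(5): exp(t · J_2(5)) = e^(5t)·(I + t·N), where N is the 2×2 nilpotent shift.
  For a 1×1 block at λ = 5: exp(t · [5]) = [e^(5t)].

After assembling e^{tJ} and conjugating by P, we get:

e^{tA} =
  [exp(5*t), t*exp(5*t), 0]
  [0, exp(5*t), 0]
  [0, 0, exp(5*t)]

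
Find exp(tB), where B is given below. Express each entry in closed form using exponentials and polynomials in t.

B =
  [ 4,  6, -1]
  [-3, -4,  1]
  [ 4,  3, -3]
e^{tB} =
  [3*t^2*exp(-t)/2 + 5*t*exp(-t) + exp(-t), 9*t^2*exp(-t)/2 + 6*t*exp(-t), 3*t^2*exp(-t)/2 - t*exp(-t)]
  [-t^2*exp(-t) - 3*t*exp(-t), -3*t^2*exp(-t) - 3*t*exp(-t) + exp(-t), -t^2*exp(-t) + t*exp(-t)]
  [3*t^2*exp(-t)/2 + 4*t*exp(-t), 9*t^2*exp(-t)/2 + 3*t*exp(-t), 3*t^2*exp(-t)/2 - 2*t*exp(-t) + exp(-t)]

Strategy: write B = P · J · P⁻¹ where J is a Jordan canonical form, so e^{tB} = P · e^{tJ} · P⁻¹, and e^{tJ} can be computed block-by-block.

B has Jordan form
J =
  [-1,  1,  0]
  [ 0, -1,  1]
  [ 0,  0, -1]
(up to reordering of blocks).

Per-block formulas:
  For a 3×3 Jordan block J_3(-1): exp(t · J_3(-1)) = e^(-1t)·(I + t·N + (t^2/2)·N^2), where N is the 3×3 nilpotent shift.

After assembling e^{tJ} and conjugating by P, we get:

e^{tB} =
  [3*t^2*exp(-t)/2 + 5*t*exp(-t) + exp(-t), 9*t^2*exp(-t)/2 + 6*t*exp(-t), 3*t^2*exp(-t)/2 - t*exp(-t)]
  [-t^2*exp(-t) - 3*t*exp(-t), -3*t^2*exp(-t) - 3*t*exp(-t) + exp(-t), -t^2*exp(-t) + t*exp(-t)]
  [3*t^2*exp(-t)/2 + 4*t*exp(-t), 9*t^2*exp(-t)/2 + 3*t*exp(-t), 3*t^2*exp(-t)/2 - 2*t*exp(-t) + exp(-t)]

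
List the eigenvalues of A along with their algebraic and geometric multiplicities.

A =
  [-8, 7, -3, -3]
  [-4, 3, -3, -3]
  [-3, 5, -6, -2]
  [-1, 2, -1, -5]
λ = -4: alg = 4, geom = 2

Step 1 — factor the characteristic polynomial to read off the algebraic multiplicities:
  χ_A(x) = (x + 4)^4

Step 2 — compute geometric multiplicities via the rank-nullity identity g(λ) = n − rank(A − λI):
  rank(A − (-4)·I) = 2, so dim ker(A − (-4)·I) = n − 2 = 2

Summary:
  λ = -4: algebraic multiplicity = 4, geometric multiplicity = 2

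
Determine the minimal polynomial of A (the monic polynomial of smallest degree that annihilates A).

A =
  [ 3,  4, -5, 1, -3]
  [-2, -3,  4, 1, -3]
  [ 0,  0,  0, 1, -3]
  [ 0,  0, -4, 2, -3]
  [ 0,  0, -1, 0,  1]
x^4 - 2*x^3 + 2*x - 1

The characteristic polynomial is χ_A(x) = (x - 1)^4*(x + 1), so the eigenvalues are known. The minimal polynomial is
  m_A(x) = Π_λ (x − λ)^{k_λ}
where k_λ is the size of the *largest* Jordan block for λ (equivalently, the smallest k with (A − λI)^k v = 0 for every generalised eigenvector v of λ).

  λ = -1: largest Jordan block has size 1, contributing (x + 1)
  λ = 1: largest Jordan block has size 3, contributing (x − 1)^3

So m_A(x) = (x - 1)^3*(x + 1) = x^4 - 2*x^3 + 2*x - 1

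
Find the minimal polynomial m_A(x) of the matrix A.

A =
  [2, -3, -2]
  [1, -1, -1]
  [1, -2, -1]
x^3

The characteristic polynomial is χ_A(x) = x^3, so the eigenvalues are known. The minimal polynomial is
  m_A(x) = Π_λ (x − λ)^{k_λ}
where k_λ is the size of the *largest* Jordan block for λ (equivalently, the smallest k with (A − λI)^k v = 0 for every generalised eigenvector v of λ).

  λ = 0: largest Jordan block has size 3, contributing (x − 0)^3

So m_A(x) = x^3 = x^3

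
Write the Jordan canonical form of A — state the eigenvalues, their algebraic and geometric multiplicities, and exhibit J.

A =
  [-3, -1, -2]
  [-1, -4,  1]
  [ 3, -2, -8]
J_3(-5)

The characteristic polynomial is
  det(x·I − A) = x^3 + 15*x^2 + 75*x + 125 = (x + 5)^3

Eigenvalues and multiplicities (the geometric multiplicity of λ is n − rank(A − λI), which equals the number of Jordan blocks for λ):
  λ = -5: algebraic multiplicity = 3, geometric multiplicity = 1

Determining the block sizes for each eigenvalue:
  λ = -5: one block (gm = 1), so the single block has size am = 3 → block sizes [3]

Assembling the blocks gives a Jordan form
J =
  [-5,  1,  0]
  [ 0, -5,  1]
  [ 0,  0, -5]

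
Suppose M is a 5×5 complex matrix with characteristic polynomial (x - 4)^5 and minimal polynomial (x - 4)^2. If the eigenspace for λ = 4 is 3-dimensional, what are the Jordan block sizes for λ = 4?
Block sizes for λ = 4: [2, 2, 1]

Step 1 — from the characteristic polynomial, algebraic multiplicity of λ = 4 is 5. From dim ker(M − (4)·I) = 3, there are exactly 3 Jordan blocks for λ = 4.
Step 2 — from the minimal polynomial, the factor (x − 4)^2 tells us the largest block for λ = 4 has size 2.
Step 3 — with total size 5, 3 blocks, and largest block 2, the block sizes (in nonincreasing order) are [2, 2, 1].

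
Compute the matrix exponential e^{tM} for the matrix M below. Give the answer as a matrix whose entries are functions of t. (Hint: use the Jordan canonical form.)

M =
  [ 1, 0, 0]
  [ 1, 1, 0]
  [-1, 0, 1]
e^{tM} =
  [exp(t), 0, 0]
  [t*exp(t), exp(t), 0]
  [-t*exp(t), 0, exp(t)]

Strategy: write M = P · J · P⁻¹ where J is a Jordan canonical form, so e^{tM} = P · e^{tJ} · P⁻¹, and e^{tJ} can be computed block-by-block.

M has Jordan form
J =
  [1, 1, 0]
  [0, 1, 0]
  [0, 0, 1]
(up to reordering of blocks).

Per-block formulas:
  For a 1×1 block at λ = 1: exp(t · [1]) = [e^(1t)].
  For a 2×2 Jordan block J_2(1): exp(t · J_2(1)) = e^(1t)·(I + t·N), where N is the 2×2 nilpotent shift.

After assembling e^{tJ} and conjugating by P, we get:

e^{tM} =
  [exp(t), 0, 0]
  [t*exp(t), exp(t), 0]
  [-t*exp(t), 0, exp(t)]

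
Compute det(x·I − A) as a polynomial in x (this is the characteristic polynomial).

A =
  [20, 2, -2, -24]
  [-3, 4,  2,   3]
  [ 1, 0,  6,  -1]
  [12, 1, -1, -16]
x^4 - 14*x^3 + 36*x^2 + 216*x - 864

Expanding det(x·I − A) (e.g. by cofactor expansion or by noting that A is similar to its Jordan form J, which has the same characteristic polynomial as A) gives
  χ_A(x) = x^4 - 14*x^3 + 36*x^2 + 216*x - 864
which factors as (x - 6)^3*(x + 4). The eigenvalues (with algebraic multiplicities) are λ = -4 with multiplicity 1, λ = 6 with multiplicity 3.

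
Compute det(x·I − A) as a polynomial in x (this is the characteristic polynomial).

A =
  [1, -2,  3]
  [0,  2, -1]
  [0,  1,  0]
x^3 - 3*x^2 + 3*x - 1

Expanding det(x·I − A) (e.g. by cofactor expansion or by noting that A is similar to its Jordan form J, which has the same characteristic polynomial as A) gives
  χ_A(x) = x^3 - 3*x^2 + 3*x - 1
which factors as (x - 1)^3. The eigenvalues (with algebraic multiplicities) are λ = 1 with multiplicity 3.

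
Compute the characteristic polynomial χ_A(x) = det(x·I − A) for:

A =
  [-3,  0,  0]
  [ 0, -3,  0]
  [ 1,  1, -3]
x^3 + 9*x^2 + 27*x + 27

Expanding det(x·I − A) (e.g. by cofactor expansion or by noting that A is similar to its Jordan form J, which has the same characteristic polynomial as A) gives
  χ_A(x) = x^3 + 9*x^2 + 27*x + 27
which factors as (x + 3)^3. The eigenvalues (with algebraic multiplicities) are λ = -3 with multiplicity 3.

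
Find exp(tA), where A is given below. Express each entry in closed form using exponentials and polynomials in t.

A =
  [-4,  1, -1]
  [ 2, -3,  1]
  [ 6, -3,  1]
e^{tA} =
  [-2*t*exp(-2*t) + exp(-2*t), t*exp(-2*t), -t*exp(-2*t)]
  [2*t*exp(-2*t), -t*exp(-2*t) + exp(-2*t), t*exp(-2*t)]
  [6*t*exp(-2*t), -3*t*exp(-2*t), 3*t*exp(-2*t) + exp(-2*t)]

Strategy: write A = P · J · P⁻¹ where J is a Jordan canonical form, so e^{tA} = P · e^{tJ} · P⁻¹, and e^{tJ} can be computed block-by-block.

A has Jordan form
J =
  [-2,  1,  0]
  [ 0, -2,  0]
  [ 0,  0, -2]
(up to reordering of blocks).

Per-block formulas:
  For a 2×2 Jordan block J_2(-2): exp(t · J_2(-2)) = e^(-2t)·(I + t·N), where N is the 2×2 nilpotent shift.
  For a 1×1 block at λ = -2: exp(t · [-2]) = [e^(-2t)].

After assembling e^{tJ} and conjugating by P, we get:

e^{tA} =
  [-2*t*exp(-2*t) + exp(-2*t), t*exp(-2*t), -t*exp(-2*t)]
  [2*t*exp(-2*t), -t*exp(-2*t) + exp(-2*t), t*exp(-2*t)]
  [6*t*exp(-2*t), -3*t*exp(-2*t), 3*t*exp(-2*t) + exp(-2*t)]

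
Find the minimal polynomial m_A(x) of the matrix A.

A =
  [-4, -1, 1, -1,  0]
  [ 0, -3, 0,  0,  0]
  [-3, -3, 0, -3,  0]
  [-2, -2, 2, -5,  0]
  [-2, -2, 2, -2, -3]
x^2 + 6*x + 9

The characteristic polynomial is χ_A(x) = (x + 3)^5, so the eigenvalues are known. The minimal polynomial is
  m_A(x) = Π_λ (x − λ)^{k_λ}
where k_λ is the size of the *largest* Jordan block for λ (equivalently, the smallest k with (A − λI)^k v = 0 for every generalised eigenvector v of λ).

  λ = -3: largest Jordan block has size 2, contributing (x + 3)^2

So m_A(x) = (x + 3)^2 = x^2 + 6*x + 9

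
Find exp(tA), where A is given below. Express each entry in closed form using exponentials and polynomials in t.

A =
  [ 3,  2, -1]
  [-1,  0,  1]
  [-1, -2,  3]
e^{tA} =
  [t*exp(2*t) + exp(2*t), 2*t*exp(2*t), -t*exp(2*t)]
  [-t*exp(2*t), -2*t*exp(2*t) + exp(2*t), t*exp(2*t)]
  [-t*exp(2*t), -2*t*exp(2*t), t*exp(2*t) + exp(2*t)]

Strategy: write A = P · J · P⁻¹ where J is a Jordan canonical form, so e^{tA} = P · e^{tJ} · P⁻¹, and e^{tJ} can be computed block-by-block.

A has Jordan form
J =
  [2, 1, 0]
  [0, 2, 0]
  [0, 0, 2]
(up to reordering of blocks).

Per-block formulas:
  For a 2×2 Jordan block J_2(2): exp(t · J_2(2)) = e^(2t)·(I + t·N), where N is the 2×2 nilpotent shift.
  For a 1×1 block at λ = 2: exp(t · [2]) = [e^(2t)].

After assembling e^{tJ} and conjugating by P, we get:

e^{tA} =
  [t*exp(2*t) + exp(2*t), 2*t*exp(2*t), -t*exp(2*t)]
  [-t*exp(2*t), -2*t*exp(2*t) + exp(2*t), t*exp(2*t)]
  [-t*exp(2*t), -2*t*exp(2*t), t*exp(2*t) + exp(2*t)]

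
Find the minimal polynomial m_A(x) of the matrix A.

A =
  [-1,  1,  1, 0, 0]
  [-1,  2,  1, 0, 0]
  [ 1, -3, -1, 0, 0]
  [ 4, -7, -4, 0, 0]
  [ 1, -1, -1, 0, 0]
x^3

The characteristic polynomial is χ_A(x) = x^5, so the eigenvalues are known. The minimal polynomial is
  m_A(x) = Π_λ (x − λ)^{k_λ}
where k_λ is the size of the *largest* Jordan block for λ (equivalently, the smallest k with (A − λI)^k v = 0 for every generalised eigenvector v of λ).

  λ = 0: largest Jordan block has size 3, contributing (x − 0)^3

So m_A(x) = x^3 = x^3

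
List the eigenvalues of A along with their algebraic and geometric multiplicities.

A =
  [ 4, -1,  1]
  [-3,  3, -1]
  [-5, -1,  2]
λ = 3: alg = 3, geom = 1

Step 1 — factor the characteristic polynomial to read off the algebraic multiplicities:
  χ_A(x) = (x - 3)^3

Step 2 — compute geometric multiplicities via the rank-nullity identity g(λ) = n − rank(A − λI):
  rank(A − (3)·I) = 2, so dim ker(A − (3)·I) = n − 2 = 1

Summary:
  λ = 3: algebraic multiplicity = 3, geometric multiplicity = 1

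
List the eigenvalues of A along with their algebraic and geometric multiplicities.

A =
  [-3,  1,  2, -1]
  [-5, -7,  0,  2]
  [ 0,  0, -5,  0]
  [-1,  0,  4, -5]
λ = -5: alg = 4, geom = 2

Step 1 — factor the characteristic polynomial to read off the algebraic multiplicities:
  χ_A(x) = (x + 5)^4

Step 2 — compute geometric multiplicities via the rank-nullity identity g(λ) = n − rank(A − λI):
  rank(A − (-5)·I) = 2, so dim ker(A − (-5)·I) = n − 2 = 2

Summary:
  λ = -5: algebraic multiplicity = 4, geometric multiplicity = 2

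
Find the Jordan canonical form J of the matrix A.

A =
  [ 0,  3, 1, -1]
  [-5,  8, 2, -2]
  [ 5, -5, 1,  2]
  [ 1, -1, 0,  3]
J_3(3) ⊕ J_1(3)

The characteristic polynomial is
  det(x·I − A) = x^4 - 12*x^3 + 54*x^2 - 108*x + 81 = (x - 3)^4

Eigenvalues and multiplicities (the geometric multiplicity of λ is n − rank(A − λI), which equals the number of Jordan blocks for λ):
  λ = 3: algebraic multiplicity = 4, geometric multiplicity = 2

Determining the block sizes for each eigenvalue:
  λ = 3: with am = 4 and gm = 2, the partition is not yet determined (e.g. several partitions of 4 into 2 parts exist). Let N = A − (3)·I. Computing rank(N^1) = 2, rank(N^2) = 1, rank(N^3) = 0; the number of blocks of size ≥ j is rank(N^{j−1}) − rank(N^j), giving [2, 1, 1]. So we have 1 block(s) of size 3, 1 block(s) of size 1 → block sizes [3, 1]

Assembling the blocks gives a Jordan form
J =
  [3, 1, 0, 0]
  [0, 3, 1, 0]
  [0, 0, 3, 0]
  [0, 0, 0, 3]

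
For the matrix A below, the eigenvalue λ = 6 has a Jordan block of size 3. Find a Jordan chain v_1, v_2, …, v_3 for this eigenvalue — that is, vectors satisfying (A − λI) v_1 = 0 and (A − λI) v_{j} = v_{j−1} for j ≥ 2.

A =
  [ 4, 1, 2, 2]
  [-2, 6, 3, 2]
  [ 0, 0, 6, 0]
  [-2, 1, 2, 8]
A Jordan chain for λ = 6 of length 3:
v_1 = (-2, 0, 0, -2)ᵀ
v_2 = (-2, -2, 0, -2)ᵀ
v_3 = (1, 0, 0, 0)ᵀ

Let N = A − (6)·I. We want v_3 with N^3 v_3 = 0 but N^2 v_3 ≠ 0; then v_{j-1} := N · v_j for j = 3, …, 2.

Pick v_3 = (1, 0, 0, 0)ᵀ.
Then v_2 = N · v_3 = (-2, -2, 0, -2)ᵀ.
Then v_1 = N · v_2 = (-2, 0, 0, -2)ᵀ.

Sanity check: (A − (6)·I) v_1 = (0, 0, 0, 0)ᵀ = 0. ✓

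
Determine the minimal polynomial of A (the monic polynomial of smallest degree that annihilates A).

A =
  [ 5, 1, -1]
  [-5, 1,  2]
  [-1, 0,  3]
x^3 - 9*x^2 + 27*x - 27

The characteristic polynomial is χ_A(x) = (x - 3)^3, so the eigenvalues are known. The minimal polynomial is
  m_A(x) = Π_λ (x − λ)^{k_λ}
where k_λ is the size of the *largest* Jordan block for λ (equivalently, the smallest k with (A − λI)^k v = 0 for every generalised eigenvector v of λ).

  λ = 3: largest Jordan block has size 3, contributing (x − 3)^3

So m_A(x) = (x - 3)^3 = x^3 - 9*x^2 + 27*x - 27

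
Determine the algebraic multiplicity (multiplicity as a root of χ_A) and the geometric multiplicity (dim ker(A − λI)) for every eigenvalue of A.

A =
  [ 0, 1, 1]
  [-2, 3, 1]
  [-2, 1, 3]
λ = 2: alg = 3, geom = 2

Step 1 — factor the characteristic polynomial to read off the algebraic multiplicities:
  χ_A(x) = (x - 2)^3

Step 2 — compute geometric multiplicities via the rank-nullity identity g(λ) = n − rank(A − λI):
  rank(A − (2)·I) = 1, so dim ker(A − (2)·I) = n − 1 = 2

Summary:
  λ = 2: algebraic multiplicity = 3, geometric multiplicity = 2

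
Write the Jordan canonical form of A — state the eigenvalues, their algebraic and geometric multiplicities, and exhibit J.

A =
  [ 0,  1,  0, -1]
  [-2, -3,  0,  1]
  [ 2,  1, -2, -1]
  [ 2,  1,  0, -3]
J_2(-2) ⊕ J_1(-2) ⊕ J_1(-2)

The characteristic polynomial is
  det(x·I − A) = x^4 + 8*x^3 + 24*x^2 + 32*x + 16 = (x + 2)^4

Eigenvalues and multiplicities (the geometric multiplicity of λ is n − rank(A − λI), which equals the number of Jordan blocks for λ):
  λ = -2: algebraic multiplicity = 4, geometric multiplicity = 3

Determining the block sizes for each eigenvalue:
  λ = -2: 3 blocks summing to 4 forces exactly one block of size 2 and the rest size 1 → block sizes [2, 1, 1]

Assembling the blocks gives a Jordan form
J =
  [-2,  1,  0,  0]
  [ 0, -2,  0,  0]
  [ 0,  0, -2,  0]
  [ 0,  0,  0, -2]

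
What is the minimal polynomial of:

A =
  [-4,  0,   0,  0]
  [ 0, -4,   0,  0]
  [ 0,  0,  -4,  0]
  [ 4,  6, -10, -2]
x^2 + 6*x + 8

The characteristic polynomial is χ_A(x) = (x + 2)*(x + 4)^3, so the eigenvalues are known. The minimal polynomial is
  m_A(x) = Π_λ (x − λ)^{k_λ}
where k_λ is the size of the *largest* Jordan block for λ (equivalently, the smallest k with (A − λI)^k v = 0 for every generalised eigenvector v of λ).

  λ = -4: largest Jordan block has size 1, contributing (x + 4)
  λ = -2: largest Jordan block has size 1, contributing (x + 2)

So m_A(x) = (x + 2)*(x + 4) = x^2 + 6*x + 8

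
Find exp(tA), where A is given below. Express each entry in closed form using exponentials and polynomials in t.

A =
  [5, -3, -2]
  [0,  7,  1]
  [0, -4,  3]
e^{tA} =
  [exp(5*t), t^2*exp(5*t) - 3*t*exp(5*t), t^2*exp(5*t)/2 - 2*t*exp(5*t)]
  [0, 2*t*exp(5*t) + exp(5*t), t*exp(5*t)]
  [0, -4*t*exp(5*t), -2*t*exp(5*t) + exp(5*t)]

Strategy: write A = P · J · P⁻¹ where J is a Jordan canonical form, so e^{tA} = P · e^{tJ} · P⁻¹, and e^{tJ} can be computed block-by-block.

A has Jordan form
J =
  [5, 1, 0]
  [0, 5, 1]
  [0, 0, 5]
(up to reordering of blocks).

Per-block formulas:
  For a 3×3 Jordan block J_3(5): exp(t · J_3(5)) = e^(5t)·(I + t·N + (t^2/2)·N^2), where N is the 3×3 nilpotent shift.

After assembling e^{tJ} and conjugating by P, we get:

e^{tA} =
  [exp(5*t), t^2*exp(5*t) - 3*t*exp(5*t), t^2*exp(5*t)/2 - 2*t*exp(5*t)]
  [0, 2*t*exp(5*t) + exp(5*t), t*exp(5*t)]
  [0, -4*t*exp(5*t), -2*t*exp(5*t) + exp(5*t)]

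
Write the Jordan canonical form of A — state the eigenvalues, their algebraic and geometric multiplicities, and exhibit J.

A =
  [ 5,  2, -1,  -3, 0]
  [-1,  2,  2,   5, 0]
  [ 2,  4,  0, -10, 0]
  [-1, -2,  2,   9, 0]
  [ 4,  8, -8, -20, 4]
J_3(4) ⊕ J_1(4) ⊕ J_1(4)

The characteristic polynomial is
  det(x·I − A) = x^5 - 20*x^4 + 160*x^3 - 640*x^2 + 1280*x - 1024 = (x - 4)^5

Eigenvalues and multiplicities (the geometric multiplicity of λ is n − rank(A − λI), which equals the number of Jordan blocks for λ):
  λ = 4: algebraic multiplicity = 5, geometric multiplicity = 3

Determining the block sizes for each eigenvalue:
  λ = 4: with am = 5 and gm = 3, the partition is not yet determined (e.g. several partitions of 5 into 3 parts exist). Let N = A − (4)·I. Computing rank(N^1) = 2, rank(N^2) = 1, rank(N^3) = 0; the number of blocks of size ≥ j is rank(N^{j−1}) − rank(N^j), giving [3, 1, 1]. So we have 1 block(s) of size 3, 2 block(s) of size 1 → block sizes [3, 1, 1]

Assembling the blocks gives a Jordan form
J =
  [4, 1, 0, 0, 0]
  [0, 4, 1, 0, 0]
  [0, 0, 4, 0, 0]
  [0, 0, 0, 4, 0]
  [0, 0, 0, 0, 4]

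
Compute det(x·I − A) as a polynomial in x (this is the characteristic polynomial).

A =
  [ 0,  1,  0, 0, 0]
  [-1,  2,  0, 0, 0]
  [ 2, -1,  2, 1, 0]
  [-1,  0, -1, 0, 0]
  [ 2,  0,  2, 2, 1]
x^5 - 5*x^4 + 10*x^3 - 10*x^2 + 5*x - 1

Expanding det(x·I − A) (e.g. by cofactor expansion or by noting that A is similar to its Jordan form J, which has the same characteristic polynomial as A) gives
  χ_A(x) = x^5 - 5*x^4 + 10*x^3 - 10*x^2 + 5*x - 1
which factors as (x - 1)^5. The eigenvalues (with algebraic multiplicities) are λ = 1 with multiplicity 5.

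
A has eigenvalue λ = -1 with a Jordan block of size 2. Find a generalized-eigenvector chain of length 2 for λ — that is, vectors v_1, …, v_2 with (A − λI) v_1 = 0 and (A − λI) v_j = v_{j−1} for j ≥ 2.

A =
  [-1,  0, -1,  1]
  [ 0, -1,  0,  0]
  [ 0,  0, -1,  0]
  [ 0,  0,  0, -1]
A Jordan chain for λ = -1 of length 2:
v_1 = (-1, 0, 0, 0)ᵀ
v_2 = (0, 0, 1, 0)ᵀ

Let N = A − (-1)·I. We want v_2 with N^2 v_2 = 0 but N^1 v_2 ≠ 0; then v_{j-1} := N · v_j for j = 2, …, 2.

Pick v_2 = (0, 0, 1, 0)ᵀ.
Then v_1 = N · v_2 = (-1, 0, 0, 0)ᵀ.

Sanity check: (A − (-1)·I) v_1 = (0, 0, 0, 0)ᵀ = 0. ✓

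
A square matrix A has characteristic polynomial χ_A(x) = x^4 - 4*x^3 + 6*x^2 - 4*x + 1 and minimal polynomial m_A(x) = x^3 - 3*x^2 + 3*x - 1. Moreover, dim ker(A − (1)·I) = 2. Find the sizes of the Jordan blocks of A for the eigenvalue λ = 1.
Block sizes for λ = 1: [3, 1]

Step 1 — from the characteristic polynomial, algebraic multiplicity of λ = 1 is 4. From dim ker(A − (1)·I) = 2, there are exactly 2 Jordan blocks for λ = 1.
Step 2 — from the minimal polynomial, the factor (x − 1)^3 tells us the largest block for λ = 1 has size 3.
Step 3 — with total size 4, 2 blocks, and largest block 3, the block sizes (in nonincreasing order) are [3, 1].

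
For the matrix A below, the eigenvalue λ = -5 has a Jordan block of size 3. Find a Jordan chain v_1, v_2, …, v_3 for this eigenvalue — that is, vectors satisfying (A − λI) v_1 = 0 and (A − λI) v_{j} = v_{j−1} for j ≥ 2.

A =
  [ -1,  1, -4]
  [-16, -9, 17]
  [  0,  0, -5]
A Jordan chain for λ = -5 of length 3:
v_1 = (1, -4, 0)ᵀ
v_2 = (-4, 17, 0)ᵀ
v_3 = (0, 0, 1)ᵀ

Let N = A − (-5)·I. We want v_3 with N^3 v_3 = 0 but N^2 v_3 ≠ 0; then v_{j-1} := N · v_j for j = 3, …, 2.

Pick v_3 = (0, 0, 1)ᵀ.
Then v_2 = N · v_3 = (-4, 17, 0)ᵀ.
Then v_1 = N · v_2 = (1, -4, 0)ᵀ.

Sanity check: (A − (-5)·I) v_1 = (0, 0, 0)ᵀ = 0. ✓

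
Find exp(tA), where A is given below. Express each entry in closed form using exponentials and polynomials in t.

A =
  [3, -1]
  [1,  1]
e^{tA} =
  [t*exp(2*t) + exp(2*t), -t*exp(2*t)]
  [t*exp(2*t), -t*exp(2*t) + exp(2*t)]

Strategy: write A = P · J · P⁻¹ where J is a Jordan canonical form, so e^{tA} = P · e^{tJ} · P⁻¹, and e^{tJ} can be computed block-by-block.

A has Jordan form
J =
  [2, 1]
  [0, 2]
(up to reordering of blocks).

Per-block formulas:
  For a 2×2 Jordan block J_2(2): exp(t · J_2(2)) = e^(2t)·(I + t·N), where N is the 2×2 nilpotent shift.

After assembling e^{tJ} and conjugating by P, we get:

e^{tA} =
  [t*exp(2*t) + exp(2*t), -t*exp(2*t)]
  [t*exp(2*t), -t*exp(2*t) + exp(2*t)]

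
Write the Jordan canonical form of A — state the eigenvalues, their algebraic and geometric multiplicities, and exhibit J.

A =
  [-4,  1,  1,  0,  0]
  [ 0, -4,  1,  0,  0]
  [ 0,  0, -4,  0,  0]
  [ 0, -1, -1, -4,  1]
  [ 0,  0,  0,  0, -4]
J_3(-4) ⊕ J_2(-4)

The characteristic polynomial is
  det(x·I − A) = x^5 + 20*x^4 + 160*x^3 + 640*x^2 + 1280*x + 1024 = (x + 4)^5

Eigenvalues and multiplicities (the geometric multiplicity of λ is n − rank(A − λI), which equals the number of Jordan blocks for λ):
  λ = -4: algebraic multiplicity = 5, geometric multiplicity = 2

Determining the block sizes for each eigenvalue:
  λ = -4: with am = 5 and gm = 2, the partition is not yet determined (e.g. several partitions of 5 into 2 parts exist). Let N = A − (-4)·I. Computing rank(N^1) = 3, rank(N^2) = 1, rank(N^3) = 0; the number of blocks of size ≥ j is rank(N^{j−1}) − rank(N^j), giving [2, 2, 1]. So we have 1 block(s) of size 3, 1 block(s) of size 2 → block sizes [3, 2]

Assembling the blocks gives a Jordan form
J =
  [-4,  1,  0,  0,  0]
  [ 0, -4,  1,  0,  0]
  [ 0,  0, -4,  0,  0]
  [ 0,  0,  0, -4,  1]
  [ 0,  0,  0,  0, -4]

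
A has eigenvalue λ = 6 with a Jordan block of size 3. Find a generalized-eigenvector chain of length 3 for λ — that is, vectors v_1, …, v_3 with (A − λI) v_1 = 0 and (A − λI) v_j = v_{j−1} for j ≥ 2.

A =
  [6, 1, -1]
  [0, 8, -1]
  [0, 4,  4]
A Jordan chain for λ = 6 of length 3:
v_1 = (-2, 0, 0)ᵀ
v_2 = (1, 2, 4)ᵀ
v_3 = (0, 1, 0)ᵀ

Let N = A − (6)·I. We want v_3 with N^3 v_3 = 0 but N^2 v_3 ≠ 0; then v_{j-1} := N · v_j for j = 3, …, 2.

Pick v_3 = (0, 1, 0)ᵀ.
Then v_2 = N · v_3 = (1, 2, 4)ᵀ.
Then v_1 = N · v_2 = (-2, 0, 0)ᵀ.

Sanity check: (A − (6)·I) v_1 = (0, 0, 0)ᵀ = 0. ✓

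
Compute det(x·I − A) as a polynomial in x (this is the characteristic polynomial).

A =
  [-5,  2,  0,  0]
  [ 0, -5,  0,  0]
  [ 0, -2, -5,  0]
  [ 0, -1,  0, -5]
x^4 + 20*x^3 + 150*x^2 + 500*x + 625

Expanding det(x·I − A) (e.g. by cofactor expansion or by noting that A is similar to its Jordan form J, which has the same characteristic polynomial as A) gives
  χ_A(x) = x^4 + 20*x^3 + 150*x^2 + 500*x + 625
which factors as (x + 5)^4. The eigenvalues (with algebraic multiplicities) are λ = -5 with multiplicity 4.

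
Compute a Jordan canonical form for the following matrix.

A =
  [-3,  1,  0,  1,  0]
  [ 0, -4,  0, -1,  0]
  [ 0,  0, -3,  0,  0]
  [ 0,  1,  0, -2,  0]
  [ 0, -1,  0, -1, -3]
J_2(-3) ⊕ J_1(-3) ⊕ J_1(-3) ⊕ J_1(-3)

The characteristic polynomial is
  det(x·I − A) = x^5 + 15*x^4 + 90*x^3 + 270*x^2 + 405*x + 243 = (x + 3)^5

Eigenvalues and multiplicities (the geometric multiplicity of λ is n − rank(A − λI), which equals the number of Jordan blocks for λ):
  λ = -3: algebraic multiplicity = 5, geometric multiplicity = 4

Determining the block sizes for each eigenvalue:
  λ = -3: 4 blocks summing to 5 forces exactly one block of size 2 and the rest size 1 → block sizes [2, 1, 1, 1]

Assembling the blocks gives a Jordan form
J =
  [-3,  1,  0,  0,  0]
  [ 0, -3,  0,  0,  0]
  [ 0,  0, -3,  0,  0]
  [ 0,  0,  0, -3,  0]
  [ 0,  0,  0,  0, -3]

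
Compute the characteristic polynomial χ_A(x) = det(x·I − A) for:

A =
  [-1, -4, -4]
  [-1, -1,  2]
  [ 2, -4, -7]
x^3 + 9*x^2 + 27*x + 27

Expanding det(x·I − A) (e.g. by cofactor expansion or by noting that A is similar to its Jordan form J, which has the same characteristic polynomial as A) gives
  χ_A(x) = x^3 + 9*x^2 + 27*x + 27
which factors as (x + 3)^3. The eigenvalues (with algebraic multiplicities) are λ = -3 with multiplicity 3.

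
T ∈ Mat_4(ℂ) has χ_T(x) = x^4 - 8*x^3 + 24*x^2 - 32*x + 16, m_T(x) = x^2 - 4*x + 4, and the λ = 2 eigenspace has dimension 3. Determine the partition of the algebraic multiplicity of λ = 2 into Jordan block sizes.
Block sizes for λ = 2: [2, 1, 1]

Step 1 — from the characteristic polynomial, algebraic multiplicity of λ = 2 is 4. From dim ker(T − (2)·I) = 3, there are exactly 3 Jordan blocks for λ = 2.
Step 2 — from the minimal polynomial, the factor (x − 2)^2 tells us the largest block for λ = 2 has size 2.
Step 3 — with total size 4, 3 blocks, and largest block 2, the block sizes (in nonincreasing order) are [2, 1, 1].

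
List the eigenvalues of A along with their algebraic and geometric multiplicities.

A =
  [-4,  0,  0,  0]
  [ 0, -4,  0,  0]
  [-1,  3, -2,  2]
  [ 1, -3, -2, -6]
λ = -4: alg = 4, geom = 3

Step 1 — factor the characteristic polynomial to read off the algebraic multiplicities:
  χ_A(x) = (x + 4)^4

Step 2 — compute geometric multiplicities via the rank-nullity identity g(λ) = n − rank(A − λI):
  rank(A − (-4)·I) = 1, so dim ker(A − (-4)·I) = n − 1 = 3

Summary:
  λ = -4: algebraic multiplicity = 4, geometric multiplicity = 3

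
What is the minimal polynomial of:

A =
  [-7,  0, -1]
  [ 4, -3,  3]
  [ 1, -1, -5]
x^3 + 15*x^2 + 75*x + 125

The characteristic polynomial is χ_A(x) = (x + 5)^3, so the eigenvalues are known. The minimal polynomial is
  m_A(x) = Π_λ (x − λ)^{k_λ}
where k_λ is the size of the *largest* Jordan block for λ (equivalently, the smallest k with (A − λI)^k v = 0 for every generalised eigenvector v of λ).

  λ = -5: largest Jordan block has size 3, contributing (x + 5)^3

So m_A(x) = (x + 5)^3 = x^3 + 15*x^2 + 75*x + 125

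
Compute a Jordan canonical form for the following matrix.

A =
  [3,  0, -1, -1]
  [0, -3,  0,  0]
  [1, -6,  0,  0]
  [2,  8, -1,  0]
J_1(-3) ⊕ J_3(1)

The characteristic polynomial is
  det(x·I − A) = x^4 - 6*x^2 + 8*x - 3 = (x - 1)^3*(x + 3)

Eigenvalues and multiplicities (the geometric multiplicity of λ is n − rank(A − λI), which equals the number of Jordan blocks for λ):
  λ = -3: algebraic multiplicity = 1, geometric multiplicity = 1
  λ = 1: algebraic multiplicity = 3, geometric multiplicity = 1

Determining the block sizes for each eigenvalue:
  λ = -3: one block (gm = 1), so the single block has size am = 1 → block sizes [1]
  λ = 1: one block (gm = 1), so the single block has size am = 3 → block sizes [3]

Assembling the blocks gives a Jordan form
J =
  [-3, 0, 0, 0]
  [ 0, 1, 1, 0]
  [ 0, 0, 1, 1]
  [ 0, 0, 0, 1]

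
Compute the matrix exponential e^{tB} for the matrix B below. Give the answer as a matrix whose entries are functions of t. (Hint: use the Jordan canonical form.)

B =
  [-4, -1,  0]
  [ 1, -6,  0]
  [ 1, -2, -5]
e^{tB} =
  [t*exp(-5*t) + exp(-5*t), -t*exp(-5*t), 0]
  [t*exp(-5*t), -t*exp(-5*t) + exp(-5*t), 0]
  [-t^2*exp(-5*t)/2 + t*exp(-5*t), t^2*exp(-5*t)/2 - 2*t*exp(-5*t), exp(-5*t)]

Strategy: write B = P · J · P⁻¹ where J is a Jordan canonical form, so e^{tB} = P · e^{tJ} · P⁻¹, and e^{tJ} can be computed block-by-block.

B has Jordan form
J =
  [-5,  1,  0]
  [ 0, -5,  1]
  [ 0,  0, -5]
(up to reordering of blocks).

Per-block formulas:
  For a 3×3 Jordan block J_3(-5): exp(t · J_3(-5)) = e^(-5t)·(I + t·N + (t^2/2)·N^2), where N is the 3×3 nilpotent shift.

After assembling e^{tJ} and conjugating by P, we get:

e^{tB} =
  [t*exp(-5*t) + exp(-5*t), -t*exp(-5*t), 0]
  [t*exp(-5*t), -t*exp(-5*t) + exp(-5*t), 0]
  [-t^2*exp(-5*t)/2 + t*exp(-5*t), t^2*exp(-5*t)/2 - 2*t*exp(-5*t), exp(-5*t)]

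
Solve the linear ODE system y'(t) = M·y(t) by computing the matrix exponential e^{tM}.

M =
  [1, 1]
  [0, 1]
e^{tM} =
  [exp(t), t*exp(t)]
  [0, exp(t)]

Strategy: write M = P · J · P⁻¹ where J is a Jordan canonical form, so e^{tM} = P · e^{tJ} · P⁻¹, and e^{tJ} can be computed block-by-block.

M has Jordan form
J =
  [1, 1]
  [0, 1]
(up to reordering of blocks).

Per-block formulas:
  For a 2×2 Jordan block J_2(1): exp(t · J_2(1)) = e^(1t)·(I + t·N), where N is the 2×2 nilpotent shift.

After assembling e^{tJ} and conjugating by P, we get:

e^{tM} =
  [exp(t), t*exp(t)]
  [0, exp(t)]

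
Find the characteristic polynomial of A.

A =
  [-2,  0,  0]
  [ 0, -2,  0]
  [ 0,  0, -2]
x^3 + 6*x^2 + 12*x + 8

Expanding det(x·I − A) (e.g. by cofactor expansion or by noting that A is similar to its Jordan form J, which has the same characteristic polynomial as A) gives
  χ_A(x) = x^3 + 6*x^2 + 12*x + 8
which factors as (x + 2)^3. The eigenvalues (with algebraic multiplicities) are λ = -2 with multiplicity 3.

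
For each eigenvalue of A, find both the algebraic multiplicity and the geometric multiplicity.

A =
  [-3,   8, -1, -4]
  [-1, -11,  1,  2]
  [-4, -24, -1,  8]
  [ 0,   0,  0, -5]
λ = -5: alg = 4, geom = 2

Step 1 — factor the characteristic polynomial to read off the algebraic multiplicities:
  χ_A(x) = (x + 5)^4

Step 2 — compute geometric multiplicities via the rank-nullity identity g(λ) = n − rank(A − λI):
  rank(A − (-5)·I) = 2, so dim ker(A − (-5)·I) = n − 2 = 2

Summary:
  λ = -5: algebraic multiplicity = 4, geometric multiplicity = 2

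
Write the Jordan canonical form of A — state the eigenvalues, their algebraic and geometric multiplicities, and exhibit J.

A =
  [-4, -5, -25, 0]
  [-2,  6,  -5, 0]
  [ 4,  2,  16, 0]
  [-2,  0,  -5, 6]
J_3(6) ⊕ J_1(6)

The characteristic polynomial is
  det(x·I − A) = x^4 - 24*x^3 + 216*x^2 - 864*x + 1296 = (x - 6)^4

Eigenvalues and multiplicities (the geometric multiplicity of λ is n − rank(A − λI), which equals the number of Jordan blocks for λ):
  λ = 6: algebraic multiplicity = 4, geometric multiplicity = 2

Determining the block sizes for each eigenvalue:
  λ = 6: with am = 4 and gm = 2, the partition is not yet determined (e.g. several partitions of 4 into 2 parts exist). Let N = A − (6)·I. Computing rank(N^1) = 2, rank(N^2) = 1, rank(N^3) = 0; the number of blocks of size ≥ j is rank(N^{j−1}) − rank(N^j), giving [2, 1, 1]. So we have 1 block(s) of size 3, 1 block(s) of size 1 → block sizes [3, 1]

Assembling the blocks gives a Jordan form
J =
  [6, 1, 0, 0]
  [0, 6, 1, 0]
  [0, 0, 6, 0]
  [0, 0, 0, 6]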